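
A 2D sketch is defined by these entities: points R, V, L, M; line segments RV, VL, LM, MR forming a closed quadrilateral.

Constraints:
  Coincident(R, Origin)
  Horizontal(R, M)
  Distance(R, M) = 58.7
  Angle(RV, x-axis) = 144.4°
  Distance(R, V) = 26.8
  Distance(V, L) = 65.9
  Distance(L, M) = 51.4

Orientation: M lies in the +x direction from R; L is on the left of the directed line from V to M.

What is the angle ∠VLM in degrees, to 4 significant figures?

87.78°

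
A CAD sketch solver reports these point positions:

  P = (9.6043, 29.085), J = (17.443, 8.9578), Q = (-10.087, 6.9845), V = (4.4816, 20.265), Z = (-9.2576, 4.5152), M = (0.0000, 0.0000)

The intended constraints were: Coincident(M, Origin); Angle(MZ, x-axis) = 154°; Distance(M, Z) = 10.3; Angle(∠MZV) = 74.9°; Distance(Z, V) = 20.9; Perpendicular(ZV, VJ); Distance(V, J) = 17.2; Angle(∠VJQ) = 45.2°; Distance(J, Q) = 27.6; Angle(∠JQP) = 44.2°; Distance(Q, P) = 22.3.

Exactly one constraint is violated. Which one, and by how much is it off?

Distance(Q, P) = 22.3 — off by 7.30.

M = (0.00, 0.00) ✓; MZ at 154.0° ✓; |MZ| = 10.30 ✓; ∠MZV = 74.90° ✓; |ZV| = 20.90 ✓; ∠(ZV, VJ) = 90.00° ✓; |VJ| = 17.20 ✓; ∠VJQ = 45.20° ✓; |JQ| = 27.60 ✓; ∠JQP = 44.20° ✓; |QP| = 29.60 ✗.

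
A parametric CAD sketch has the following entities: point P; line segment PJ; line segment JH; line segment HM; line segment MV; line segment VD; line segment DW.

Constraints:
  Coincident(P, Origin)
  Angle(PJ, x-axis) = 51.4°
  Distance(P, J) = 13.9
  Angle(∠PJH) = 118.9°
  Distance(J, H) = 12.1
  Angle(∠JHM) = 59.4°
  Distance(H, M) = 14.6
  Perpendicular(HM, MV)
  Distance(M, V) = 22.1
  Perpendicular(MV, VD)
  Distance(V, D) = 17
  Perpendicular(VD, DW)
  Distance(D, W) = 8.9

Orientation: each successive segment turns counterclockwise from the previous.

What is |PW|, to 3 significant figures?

22.7

P is at the origin; PJ runs at 51.4° with length 13.9, so J = (8.67, 10.9). ∠PJH = 118.9° gives JH at 112° from the x-axis; with |JH| = 12.1, H = (4.04, 22.0). ∠JHM = 59.4° gives HM at -127° from the x-axis; with |HM| = 14.6, M = (-4.72, 10.4). The perpendicularity gives MV at right angles to HM, so MV runs at -36.9°; with |MV| = 22.1, V = (12.9, -2.90). MV is perpendicular to VD, so VD runs at 53.1°; with |VD| = 17.0, D = (23.2, 10.7). The perpendicularity gives DW at right angles to VD, so DW runs at 143°; with |DW| = 8.9, W = (16.0, 16.0). Then |PW| = |W − P| = 22.7.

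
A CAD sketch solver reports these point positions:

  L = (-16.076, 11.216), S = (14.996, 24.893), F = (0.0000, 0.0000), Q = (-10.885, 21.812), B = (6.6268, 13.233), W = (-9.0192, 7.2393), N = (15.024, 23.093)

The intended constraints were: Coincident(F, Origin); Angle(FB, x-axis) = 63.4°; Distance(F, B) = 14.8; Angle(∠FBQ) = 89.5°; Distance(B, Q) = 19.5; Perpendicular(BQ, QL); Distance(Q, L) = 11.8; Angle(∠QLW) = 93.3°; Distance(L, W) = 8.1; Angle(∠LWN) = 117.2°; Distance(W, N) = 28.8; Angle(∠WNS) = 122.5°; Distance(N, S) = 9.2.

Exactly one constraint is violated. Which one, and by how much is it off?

Distance(N, S) = 9.2 — off by 7.40.

F = (0.00, 0.00) ✓; FB at 63.40° ✓; |FB| = 14.80 ✓; ∠FBQ = 89.50° ✓; |BQ| = 19.50 ✓; ∠(BQ, QL) = 90.00° ✓; |QL| = 11.80 ✓; ∠QLW = 93.30° ✓; |LW| = 8.100 ✓; ∠LWN = 117.2° ✓; |WN| = 28.80 ✓; ∠WNS = 122.5° ✓; |NS| = 1.800 ✗.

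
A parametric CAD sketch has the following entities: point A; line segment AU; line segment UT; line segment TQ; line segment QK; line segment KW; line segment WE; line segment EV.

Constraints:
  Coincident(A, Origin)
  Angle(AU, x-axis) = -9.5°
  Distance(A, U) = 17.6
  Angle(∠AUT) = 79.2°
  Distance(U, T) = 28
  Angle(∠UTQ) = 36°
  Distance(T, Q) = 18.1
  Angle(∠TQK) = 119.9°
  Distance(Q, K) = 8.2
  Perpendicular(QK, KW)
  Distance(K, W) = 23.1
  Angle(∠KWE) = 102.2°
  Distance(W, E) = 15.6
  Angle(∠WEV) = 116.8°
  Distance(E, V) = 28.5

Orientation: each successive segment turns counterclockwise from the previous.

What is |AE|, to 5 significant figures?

38.991

A is at the origin; AU runs at -9.5° with length 17.6, so U = (17.359, -2.9048). ∠AUT = 79.2° gives UT at 91.300° from the x-axis; with |UT| = 28.0, T = (16.723, 25.088). ∠UTQ = 36.0° gives TQ at -124.70° from the x-axis; with |TQ| = 18.1, Q = (6.4194, 10.207). ∠TQK = 119.9° gives QK at -64.600° from the x-axis; with |QK| = 8.2, K = (9.9367, 2.7998). The perpendicularity gives KW at right angles to QK, so KW runs at 25.400°; with |KW| = 23.1, W = (30.804, 12.708). ∠KWE = 102.2° gives WE at 103.20° from the x-axis; with |WE| = 15.6, E = (27.241, 27.896). Then |AE| = |E − A| = 38.991.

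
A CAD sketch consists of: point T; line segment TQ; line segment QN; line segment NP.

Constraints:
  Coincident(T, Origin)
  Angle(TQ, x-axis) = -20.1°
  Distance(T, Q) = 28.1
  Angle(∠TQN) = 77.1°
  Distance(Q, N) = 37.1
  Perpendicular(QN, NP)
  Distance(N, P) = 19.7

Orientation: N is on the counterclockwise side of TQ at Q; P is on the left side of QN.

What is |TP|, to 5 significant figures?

31.772

T is at the origin; TQ runs at -20.1° with length 28.1, so Q = 28.1·(cos -20.1°, sin -20.1°) = (26.389, -9.6568). ∠TQN = 77.1°, so QN runs at -20.1° + (180° − 77.1°) = 82.800° from the x-axis; with |QN| = 37.1, N = Q + 37.1·(cos 82.800°, sin 82.800°) = (31.038, 27.151). QN ⟂ NP; with |NP| = 19.7 on the left of QN, P = N + 19.7·(-0.99211, 0.12533) = (11.494, 29.620). Then |TP| = |P − T| = 31.772.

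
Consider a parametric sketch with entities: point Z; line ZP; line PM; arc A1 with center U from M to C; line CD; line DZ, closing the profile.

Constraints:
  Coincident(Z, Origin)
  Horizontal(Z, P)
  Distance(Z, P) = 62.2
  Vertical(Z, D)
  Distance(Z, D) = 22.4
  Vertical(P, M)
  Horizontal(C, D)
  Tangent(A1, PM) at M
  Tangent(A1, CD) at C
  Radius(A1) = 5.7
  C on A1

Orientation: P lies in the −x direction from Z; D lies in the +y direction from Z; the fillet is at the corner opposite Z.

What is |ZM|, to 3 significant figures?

64.4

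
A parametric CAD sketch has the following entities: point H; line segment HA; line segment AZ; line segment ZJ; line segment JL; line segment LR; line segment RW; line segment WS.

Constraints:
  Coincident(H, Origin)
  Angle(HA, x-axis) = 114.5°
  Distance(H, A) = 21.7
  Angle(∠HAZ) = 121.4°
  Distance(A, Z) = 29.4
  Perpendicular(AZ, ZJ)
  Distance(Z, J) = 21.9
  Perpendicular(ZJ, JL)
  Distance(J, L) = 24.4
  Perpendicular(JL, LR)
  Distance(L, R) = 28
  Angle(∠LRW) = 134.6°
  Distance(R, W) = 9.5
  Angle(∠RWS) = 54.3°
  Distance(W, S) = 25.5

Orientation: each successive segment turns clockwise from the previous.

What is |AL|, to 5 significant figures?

22.464

H is at the origin; HA runs at 114.5° with length 21.7, so A = (-8.9988, 19.746). ∠HAZ = 121.4° gives AZ at 55.900° from the x-axis; with |AZ| = 29.4, Z = (7.4839, 44.091). AZ is perpendicular to ZJ, so ZJ runs at -34.100°; with |ZJ| = 21.9, J = (25.618, 31.813). ZJ is perpendicular to JL, so JL runs at -124.10°; with |JL| = 24.4, L = (11.939, 11.608). Then |AL| = |L − A| = 22.464.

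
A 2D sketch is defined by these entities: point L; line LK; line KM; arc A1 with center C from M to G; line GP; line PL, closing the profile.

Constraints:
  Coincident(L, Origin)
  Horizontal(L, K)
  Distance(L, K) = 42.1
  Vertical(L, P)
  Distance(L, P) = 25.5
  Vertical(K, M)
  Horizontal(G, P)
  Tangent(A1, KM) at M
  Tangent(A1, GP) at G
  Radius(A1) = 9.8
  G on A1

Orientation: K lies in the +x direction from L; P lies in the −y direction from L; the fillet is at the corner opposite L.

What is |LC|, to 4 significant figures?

35.91

L and P share the same x with |LP| = 25.5 and P on the −y side, so P = (0.000, -25.50). The virtual corner opposite L is at (42.10, -25.50). Since A1 is tangent to KM there, CM ⟂ KM and since A1 is tangent to GP there, CG ⟂ GP, with radius 9.8, so the center C sits 9.8 in from both sides at C = (32.30, -15.70). Then |LC| = |C − L| = 35.91.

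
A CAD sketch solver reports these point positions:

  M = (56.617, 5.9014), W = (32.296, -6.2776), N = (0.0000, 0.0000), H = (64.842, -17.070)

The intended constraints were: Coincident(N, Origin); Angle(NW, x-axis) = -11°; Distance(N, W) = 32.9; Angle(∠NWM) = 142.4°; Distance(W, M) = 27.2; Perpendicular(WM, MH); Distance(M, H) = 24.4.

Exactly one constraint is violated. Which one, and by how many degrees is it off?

Perpendicular(WM, MH) — off by 6.90°.

N = (0.00, 0.00) ✓; NW at -11.00° ✓; |NW| = 32.90 ✓; ∠NWM = 142.4° ✓; |WM| = 27.20 ✓; ∠(WM, MH) = 96.90° ✗; |MH| = 24.40 ✓.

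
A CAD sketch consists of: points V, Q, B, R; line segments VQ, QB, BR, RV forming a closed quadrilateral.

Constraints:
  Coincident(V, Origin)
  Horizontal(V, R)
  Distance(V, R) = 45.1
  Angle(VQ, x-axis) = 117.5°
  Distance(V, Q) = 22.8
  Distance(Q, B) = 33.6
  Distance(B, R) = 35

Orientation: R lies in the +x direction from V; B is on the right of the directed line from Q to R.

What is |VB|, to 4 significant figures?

12.13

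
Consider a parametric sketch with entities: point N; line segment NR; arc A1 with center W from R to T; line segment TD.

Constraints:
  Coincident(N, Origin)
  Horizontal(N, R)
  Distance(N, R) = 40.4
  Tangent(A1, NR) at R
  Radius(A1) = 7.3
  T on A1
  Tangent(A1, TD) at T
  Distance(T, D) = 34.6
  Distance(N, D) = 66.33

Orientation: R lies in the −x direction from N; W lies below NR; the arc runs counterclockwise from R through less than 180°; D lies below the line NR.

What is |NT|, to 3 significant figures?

48.0

N is at the origin; N and R share the same y with |NR| = 40.4 and R on the −x side, so R = (-40.4, 0.00). Tangency of A1 to NR means the radius WR is perpendicular to NR, so W = R + (0, -7.3) = (-40.4, -7.30). Since WT ⟂ TD (tangency), |WD| = √(7.3² + 34.6²) = 35.4 regardless of where T sits on A1. So D lies on both circle(N, 66.33) and circle(W, 35.4); the below-NR intersection is D = (-52.5, -40.5). T is the foot of the tangent from D: T = (-47.6, -6.27).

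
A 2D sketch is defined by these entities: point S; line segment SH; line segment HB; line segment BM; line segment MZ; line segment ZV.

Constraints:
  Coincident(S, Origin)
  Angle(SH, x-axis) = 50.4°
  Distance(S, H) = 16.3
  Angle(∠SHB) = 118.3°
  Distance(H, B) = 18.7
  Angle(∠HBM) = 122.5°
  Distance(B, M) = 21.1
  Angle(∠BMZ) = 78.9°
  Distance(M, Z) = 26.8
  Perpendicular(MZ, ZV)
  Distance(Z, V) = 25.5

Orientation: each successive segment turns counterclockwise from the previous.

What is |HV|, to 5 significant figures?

5.7002

S is at the origin; SH runs at 50.4° with length 16.3, so H = (10.390, 12.559). ∠SHB = 118.3° gives HB at 112.10° from the x-axis; with |HB| = 18.7, B = (3.3546, 29.885). ∠HBM = 122.5° gives BM at 169.60° from the x-axis; with |BM| = 21.1, M = (-17.399, 33.694). ∠BMZ = 78.9° gives MZ at -89.300° from the x-axis; with |MZ| = 26.8, Z = (-17.071, 6.8964). MZ ⟂ ZV, so ZV runs at 0.70000°; with |ZV| = 25.5, V = (8.4268, 7.2079). Then |HV| = |V − H| = 5.7002.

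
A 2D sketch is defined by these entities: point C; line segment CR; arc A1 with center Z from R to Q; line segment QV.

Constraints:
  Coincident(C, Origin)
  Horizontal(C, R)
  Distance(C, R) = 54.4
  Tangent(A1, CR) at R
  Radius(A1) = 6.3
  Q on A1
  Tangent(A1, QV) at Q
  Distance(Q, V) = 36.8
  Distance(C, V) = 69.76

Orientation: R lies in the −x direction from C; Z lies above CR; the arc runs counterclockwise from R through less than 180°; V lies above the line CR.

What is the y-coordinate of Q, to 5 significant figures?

7.3677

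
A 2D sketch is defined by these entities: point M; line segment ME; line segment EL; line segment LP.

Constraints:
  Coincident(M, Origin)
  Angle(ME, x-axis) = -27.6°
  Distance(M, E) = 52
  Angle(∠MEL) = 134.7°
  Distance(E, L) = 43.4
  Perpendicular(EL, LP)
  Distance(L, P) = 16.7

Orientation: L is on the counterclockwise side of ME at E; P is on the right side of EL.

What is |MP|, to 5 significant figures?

96.311

M is at the origin; ME runs at -27.6° with length 52.0, so E = 52.0·(cos -27.6°, sin -27.6°) = (46.083, -24.091). ∠MEL = 134.7°, so EL runs at -27.6° + (180° − 134.7°) = 17.700° from the x-axis; with |EL| = 43.4, L = E + 43.4·(cos 17.700°, sin 17.700°) = (87.428, -10.896). EL ⟂ LP; with |LP| = 16.7 on the right of EL, P = L + 16.7·(0.30403, -0.95266) = (92.505, -26.806). Then |MP| = |P − M| = 96.311.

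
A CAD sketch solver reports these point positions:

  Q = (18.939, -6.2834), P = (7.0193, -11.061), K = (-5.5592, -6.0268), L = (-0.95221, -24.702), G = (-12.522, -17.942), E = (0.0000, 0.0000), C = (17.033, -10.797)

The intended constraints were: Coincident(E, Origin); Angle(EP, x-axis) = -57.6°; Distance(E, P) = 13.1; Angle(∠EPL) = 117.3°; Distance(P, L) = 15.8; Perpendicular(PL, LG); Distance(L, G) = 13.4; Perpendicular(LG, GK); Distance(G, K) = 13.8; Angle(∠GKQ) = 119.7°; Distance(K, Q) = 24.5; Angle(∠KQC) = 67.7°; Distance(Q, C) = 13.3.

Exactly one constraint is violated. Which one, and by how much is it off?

Distance(Q, C) = 13.3 — off by 8.40.

E = (0.00, 0.00) ✓; EP at -57.60° ✓; |EP| = 13.10 ✓; ∠EPL = 117.3° ✓; |PL| = 15.80 ✓; ∠(PL, LG) = 90.00° ✓; |LG| = 13.40 ✓; ∠(LG, GK) = 90.00° ✓; |GK| = 13.80 ✓; ∠GKQ = 119.7° ✓; |KQ| = 24.50 ✓; ∠KQC = 67.71° ✓; |QC| = 4.900 ✗.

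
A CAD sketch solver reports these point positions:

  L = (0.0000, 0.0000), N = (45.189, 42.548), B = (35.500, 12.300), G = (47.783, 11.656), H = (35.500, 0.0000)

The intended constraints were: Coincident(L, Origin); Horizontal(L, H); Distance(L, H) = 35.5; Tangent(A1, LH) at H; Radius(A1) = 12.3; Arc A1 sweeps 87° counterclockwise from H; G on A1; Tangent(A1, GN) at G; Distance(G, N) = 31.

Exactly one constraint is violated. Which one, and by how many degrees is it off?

Tangent(A1, GN) at G — off by 7.80°.

L = (0.00, 0.00) ✓; L.y = 0.00, H.y = 0.00 ✓; |LH| = 35.50 ✓; ∠(BH, HL) = 90.00° ✓; |BH| = 12.30 ✓; bearing(B→G) − bearing(B→H) = 87.00° ✓; |BG| = 12.30 ✓; ∠(BG, GN) = 82.20° ✗; |GN| = 31.00 ✓.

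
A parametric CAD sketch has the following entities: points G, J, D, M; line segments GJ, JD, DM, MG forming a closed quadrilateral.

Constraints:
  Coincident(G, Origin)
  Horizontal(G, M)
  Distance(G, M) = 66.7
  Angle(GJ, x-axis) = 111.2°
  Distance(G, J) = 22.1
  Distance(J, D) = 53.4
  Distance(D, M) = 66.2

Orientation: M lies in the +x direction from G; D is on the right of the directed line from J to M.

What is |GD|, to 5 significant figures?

31.387

G is at the origin; G and M share the same y with |GM| = 66.7 and M in +x, so M = (66.7, 0). GJ runs at 111.2° with |GJ| = 22.1, so J = (-7.9919, 20.604). D is determined by |JD| = 53.4 and |DM| = 66.2 together: it lies at the intersection of circle(J, 53.4) and circle(M, 66.2). With |JM| = 77.482, the foot of the radical line on JM is 28.862 from J and the perpendicular offset is √(53.4² − 28.862²) = 44.928. Taking the right-of-JM solution: D = (7.8832, -30.381).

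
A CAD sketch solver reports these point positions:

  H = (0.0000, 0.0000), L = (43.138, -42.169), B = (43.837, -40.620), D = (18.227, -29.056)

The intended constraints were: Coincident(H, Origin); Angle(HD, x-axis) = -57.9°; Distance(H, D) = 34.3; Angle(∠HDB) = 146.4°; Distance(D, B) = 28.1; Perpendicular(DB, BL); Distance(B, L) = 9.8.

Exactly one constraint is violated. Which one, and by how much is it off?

Distance(B, L) = 9.8 — off by 8.10.

H = (0.00, 0.00) ✓; HD at -57.90° ✓; |HD| = 34.30 ✓; ∠HDB = 146.4° ✓; |DB| = 28.10 ✓; ∠(DB, BL) = 89.99° ✓; |BL| = 1.699 ✗.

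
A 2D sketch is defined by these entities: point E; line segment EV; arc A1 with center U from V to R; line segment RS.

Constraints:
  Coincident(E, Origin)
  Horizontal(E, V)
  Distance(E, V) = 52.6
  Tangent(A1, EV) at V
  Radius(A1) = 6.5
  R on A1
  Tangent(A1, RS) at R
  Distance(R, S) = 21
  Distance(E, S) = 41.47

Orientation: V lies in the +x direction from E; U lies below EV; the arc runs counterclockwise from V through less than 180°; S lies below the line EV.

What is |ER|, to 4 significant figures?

47.20

Checks: |UV| = 6.500 ✓; |UR| = 6.500 ✓; ∠(UR, RS) = 90.00° ✓; |RS| = 21.00 ✓; |ES| = 41.47 ✓.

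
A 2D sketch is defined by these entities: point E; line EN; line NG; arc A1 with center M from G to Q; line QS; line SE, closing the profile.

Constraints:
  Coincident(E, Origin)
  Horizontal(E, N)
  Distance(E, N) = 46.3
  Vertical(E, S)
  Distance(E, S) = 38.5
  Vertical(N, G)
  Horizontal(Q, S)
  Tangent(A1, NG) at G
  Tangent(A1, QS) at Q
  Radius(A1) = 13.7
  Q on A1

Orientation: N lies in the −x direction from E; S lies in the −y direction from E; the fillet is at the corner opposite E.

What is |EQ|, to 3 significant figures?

50.4

E is at the origin; EN is horizontal with |EN| = 46.3 and N on the −x side, so N = (-46.3, 0.00). ES is vertical with |ES| = 38.5 and S on the −y side, so S = (0.00, -38.5). The virtual corner opposite E is at (-46.3, -38.5). A1 meets NG tangentially, so MG is at right angles to NG and A1 meets QS tangentially, so MQ is at right angles to QS, with radius 13.7, so the center M sits 13.7 in from both sides at M = (-32.6, -24.8). That places the tangent points at G = (-46.3, -24.8) on NG and Q = (-32.6, -38.5) on QS. Then |EQ| = |Q − E| = 50.4.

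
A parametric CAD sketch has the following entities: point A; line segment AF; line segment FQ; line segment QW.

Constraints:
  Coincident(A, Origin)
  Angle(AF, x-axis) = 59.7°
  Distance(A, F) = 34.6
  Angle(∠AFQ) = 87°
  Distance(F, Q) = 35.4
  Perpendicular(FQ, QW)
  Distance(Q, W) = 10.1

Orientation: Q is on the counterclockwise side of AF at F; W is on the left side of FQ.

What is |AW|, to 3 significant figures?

41.5

∠AFQ = 87.0°, so FQ runs at 59.7° + (180° − 87.0°) = 153° from the x-axis; with |FQ| = 35.4, Q = F + 35.4·(cos 153°, sin 153°) = (-14.0, 46.1). FQ ⟂ QW; with |QW| = 10.1 on the left of FQ, W = Q + 10.1·(-0.459, -0.889) = (-18.6, 37.1). Then |AW| = |W − A| = 41.5.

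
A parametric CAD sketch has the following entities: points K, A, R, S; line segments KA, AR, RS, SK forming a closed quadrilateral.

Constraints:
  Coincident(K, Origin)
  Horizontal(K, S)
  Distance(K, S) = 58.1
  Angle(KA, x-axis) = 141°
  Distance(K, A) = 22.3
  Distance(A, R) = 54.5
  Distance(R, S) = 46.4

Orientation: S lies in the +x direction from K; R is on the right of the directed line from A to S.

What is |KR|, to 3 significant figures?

32.6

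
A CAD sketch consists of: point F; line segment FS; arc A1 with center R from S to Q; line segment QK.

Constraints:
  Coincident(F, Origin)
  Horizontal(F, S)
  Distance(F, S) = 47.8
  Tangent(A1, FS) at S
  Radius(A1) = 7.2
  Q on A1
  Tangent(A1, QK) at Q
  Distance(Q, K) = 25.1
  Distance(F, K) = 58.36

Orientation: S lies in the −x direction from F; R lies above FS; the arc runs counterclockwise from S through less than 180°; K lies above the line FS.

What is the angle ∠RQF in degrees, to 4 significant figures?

151.0°

F is at the origin; F and S share the same y with |FS| = 47.8 and S on the −x side, so S = (-47.80, 0.000). Tangency of A1 to FS means the radius RS is perpendicular to FS, so R = S + (0, 7.2) = (-47.80, 7.200). Since RQ ⟂ QK (tangency), |RK| = √(7.2² + 25.1²) = 26.11 regardless of where Q sits on A1. So K lies on both circle(F, 58.36) and circle(R, 26.11); the above-FS intersection is K = (-47.92, 33.31). Q is the foot of the tangent from K: Q = (-40.89, 9.217).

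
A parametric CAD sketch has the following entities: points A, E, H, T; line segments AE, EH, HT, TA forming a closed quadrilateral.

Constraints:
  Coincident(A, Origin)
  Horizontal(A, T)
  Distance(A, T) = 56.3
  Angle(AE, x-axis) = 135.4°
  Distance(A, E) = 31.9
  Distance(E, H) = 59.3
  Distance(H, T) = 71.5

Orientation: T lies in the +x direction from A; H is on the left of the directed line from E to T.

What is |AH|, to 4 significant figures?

65.78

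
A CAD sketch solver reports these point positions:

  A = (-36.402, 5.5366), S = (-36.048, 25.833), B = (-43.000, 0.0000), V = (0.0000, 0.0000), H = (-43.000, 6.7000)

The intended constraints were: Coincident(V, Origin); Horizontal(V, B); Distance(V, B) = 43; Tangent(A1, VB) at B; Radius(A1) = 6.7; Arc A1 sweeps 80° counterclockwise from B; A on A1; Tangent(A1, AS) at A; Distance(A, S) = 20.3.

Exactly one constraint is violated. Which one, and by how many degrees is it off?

Tangent(A1, AS) at A — off by 9.00°.

V = (0.00, 0.00) ✓; V.y = 0.00, B.y = 0.00 ✓; |VB| = 43.00 ✓; ∠(HB, BV) = 90.00° ✓; |HB| = 6.700 ✓; bearing(H→A) − bearing(H→B) = 80.00° ✓; |HA| = 6.700 ✓; ∠(HA, AS) = 81.00° ✗; |AS| = 20.30 ✓.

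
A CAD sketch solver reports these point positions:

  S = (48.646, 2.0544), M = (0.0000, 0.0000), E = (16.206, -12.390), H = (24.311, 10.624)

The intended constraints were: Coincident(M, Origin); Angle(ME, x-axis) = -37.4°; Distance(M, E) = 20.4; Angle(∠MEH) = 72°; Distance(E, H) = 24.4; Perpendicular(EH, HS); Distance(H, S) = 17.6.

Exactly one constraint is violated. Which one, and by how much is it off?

Distance(H, S) = 17.6 — off by 8.20.

M = (0.00, 0.00) ✓; ME at -37.40° ✓; |ME| = 20.40 ✓; ∠MEH = 72.00° ✓; |EH| = 24.40 ✓; ∠(EH, HS) = 90.00° ✓; |HS| = 25.80 ✗.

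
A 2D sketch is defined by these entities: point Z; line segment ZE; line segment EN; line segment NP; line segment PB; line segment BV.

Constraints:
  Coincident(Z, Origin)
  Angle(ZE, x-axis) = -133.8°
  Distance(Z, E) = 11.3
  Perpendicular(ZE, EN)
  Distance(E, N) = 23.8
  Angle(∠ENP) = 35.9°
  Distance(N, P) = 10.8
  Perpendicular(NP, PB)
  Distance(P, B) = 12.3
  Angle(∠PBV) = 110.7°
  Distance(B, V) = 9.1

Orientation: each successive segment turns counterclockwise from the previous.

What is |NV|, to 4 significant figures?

15.68

Z is at the origin; ZE runs at -133.8° with length 11.3, so E = (-7.821, -8.156). The perpendicularity gives EN at right angles to ZE, so EN runs at -43.80°; with |EN| = 23.8, N = (9.357, -24.63). ∠ENP = 35.9° gives NP at 100.3° from the x-axis; with |NP| = 10.8, P = (7.426, -14.00). NP ⟂ PB, so PB runs at -169.7°; with |PB| = 12.3, B = (-4.676, -16.20). ∠PBV = 110.7° gives BV at -100.4° from the x-axis; with |BV| = 9.1, V = (-6.319, -25.15). Then |NV| = |V − N| = 15.68.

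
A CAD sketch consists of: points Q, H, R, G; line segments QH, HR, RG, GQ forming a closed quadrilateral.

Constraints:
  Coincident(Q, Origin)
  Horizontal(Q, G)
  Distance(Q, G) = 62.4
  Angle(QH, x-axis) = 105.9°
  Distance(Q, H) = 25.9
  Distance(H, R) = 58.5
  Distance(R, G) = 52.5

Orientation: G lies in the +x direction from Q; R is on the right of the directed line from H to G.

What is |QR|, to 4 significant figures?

33.23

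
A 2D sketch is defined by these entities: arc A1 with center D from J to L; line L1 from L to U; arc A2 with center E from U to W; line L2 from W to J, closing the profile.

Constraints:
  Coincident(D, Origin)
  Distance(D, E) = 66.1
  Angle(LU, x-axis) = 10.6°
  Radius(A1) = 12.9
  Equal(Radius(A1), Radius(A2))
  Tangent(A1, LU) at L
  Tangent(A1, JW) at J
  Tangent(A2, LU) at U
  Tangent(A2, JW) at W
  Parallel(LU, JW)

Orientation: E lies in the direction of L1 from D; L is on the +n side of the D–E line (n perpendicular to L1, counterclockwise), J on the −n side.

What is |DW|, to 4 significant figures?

67.35

Tangency of A1 to both parallel lines with radius 12.9 puts L and J at D ± 12.9·n: L = (-2.373, 12.68), J = (2.373, -12.68). Equal radii place U and W the same way about E: U = E + 12.9·n = (62.60, 24.84), W = E − 12.9·n = (67.34, -0.5207). Then |DW| = |W − D| = 67.35.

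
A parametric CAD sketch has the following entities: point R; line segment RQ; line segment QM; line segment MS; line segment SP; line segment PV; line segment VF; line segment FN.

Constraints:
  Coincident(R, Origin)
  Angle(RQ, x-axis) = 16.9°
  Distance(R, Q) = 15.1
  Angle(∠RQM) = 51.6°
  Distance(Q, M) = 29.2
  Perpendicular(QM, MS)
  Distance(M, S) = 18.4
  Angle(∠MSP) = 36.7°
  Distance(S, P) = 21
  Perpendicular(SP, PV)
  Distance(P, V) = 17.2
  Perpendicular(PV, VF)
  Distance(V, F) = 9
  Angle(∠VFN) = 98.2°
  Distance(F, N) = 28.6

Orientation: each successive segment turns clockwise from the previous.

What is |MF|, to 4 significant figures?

6.787

R is at the origin; RQ runs at 16.9° with length 15.1, so Q = (14.45, 4.390). ∠RQM = 51.6° gives QM at -111.5° from the x-axis; with |QM| = 29.2, M = (3.746, -22.78). QM ⟂ MS, so MS runs at 158.5°; with |MS| = 18.4, S = (-13.37, -16.03). ∠MSP = 36.7° gives SP at 15.20° from the x-axis; with |SP| = 21.0, P = (6.892, -10.53). SP ⟂ PV, so PV runs at -74.80°; with |PV| = 17.2, V = (11.40, -27.13). PV is perpendicular to VF, so VF runs at -164.8°; with |VF| = 9.0, F = (2.716, -29.49). Then |MF| = |F − M| = 6.787.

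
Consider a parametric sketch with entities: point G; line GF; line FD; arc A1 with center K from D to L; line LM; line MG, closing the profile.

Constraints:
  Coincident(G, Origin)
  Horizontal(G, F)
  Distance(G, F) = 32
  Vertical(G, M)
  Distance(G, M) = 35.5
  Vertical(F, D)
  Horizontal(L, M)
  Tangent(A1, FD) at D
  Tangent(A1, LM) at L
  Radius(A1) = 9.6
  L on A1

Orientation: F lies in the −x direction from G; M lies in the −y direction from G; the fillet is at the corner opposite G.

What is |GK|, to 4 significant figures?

34.24

G is at the origin; GF is horizontal with |GF| = 32.0 and F on the −x side, so F = (-32.00, 0.000). G and M share the same x with |GM| = 35.5 and M on the −y side, so M = (0.000, -35.50). The virtual corner opposite G is at (-32.00, -35.50). Since A1 is tangent to FD there, KD ⟂ FD and the tangent condition forces KL to be normal to LM, with radius 9.6, so the center K sits 9.6 in from both sides at K = (-22.40, -25.90). Then |GK| = |K − G| = 34.24.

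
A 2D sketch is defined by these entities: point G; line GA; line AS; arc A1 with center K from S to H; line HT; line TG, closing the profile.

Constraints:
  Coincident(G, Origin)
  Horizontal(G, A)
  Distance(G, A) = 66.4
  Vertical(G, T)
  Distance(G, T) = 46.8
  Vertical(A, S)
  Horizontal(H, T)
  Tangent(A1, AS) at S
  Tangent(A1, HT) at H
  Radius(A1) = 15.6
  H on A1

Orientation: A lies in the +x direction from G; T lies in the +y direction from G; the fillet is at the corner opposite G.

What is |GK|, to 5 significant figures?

59.616

G and T share the same x with |GT| = 46.8 and T on the +y side, so T = (0.0000, 46.800). The virtual corner opposite G is at (66.400, 46.800). Tangency of A1 to AS means the radius KS is perpendicular to AS and tangency of A1 to HT means the radius KH is perpendicular to HT, with radius 15.6, so the center K sits 15.6 in from both sides at K = (50.800, 31.200). Then |GK| = |K − G| = 59.616.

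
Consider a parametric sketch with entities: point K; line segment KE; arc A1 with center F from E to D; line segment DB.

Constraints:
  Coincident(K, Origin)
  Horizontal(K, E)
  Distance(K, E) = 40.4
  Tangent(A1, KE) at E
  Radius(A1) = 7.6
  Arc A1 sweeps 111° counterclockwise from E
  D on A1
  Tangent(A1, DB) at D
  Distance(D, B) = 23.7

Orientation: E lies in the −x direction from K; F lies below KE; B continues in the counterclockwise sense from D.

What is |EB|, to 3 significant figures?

32.5

K is at the origin; K and E share the same y with |KE| = 40.4 and E on the −x side, so E = (-40.4, 0.00). The tangent condition forces FE to be normal to KE, so F = E + (0, -7.6) = (-40.4, -7.60). On A1, E sits at bearing 90° from F; a 111° counterclockwise sweep puts D at bearing 201°, so D = F + 7.6·(cos 201°, sin 201°) = (-47.5, -10.3). A1 meets DB tangentially, so FD is at right angles to DB, so DB runs along (−sin 201°, cos 201°); with |DB| = 23.7, B = (-39.0, -32.4). Then |EB| = |B − E| = 32.5.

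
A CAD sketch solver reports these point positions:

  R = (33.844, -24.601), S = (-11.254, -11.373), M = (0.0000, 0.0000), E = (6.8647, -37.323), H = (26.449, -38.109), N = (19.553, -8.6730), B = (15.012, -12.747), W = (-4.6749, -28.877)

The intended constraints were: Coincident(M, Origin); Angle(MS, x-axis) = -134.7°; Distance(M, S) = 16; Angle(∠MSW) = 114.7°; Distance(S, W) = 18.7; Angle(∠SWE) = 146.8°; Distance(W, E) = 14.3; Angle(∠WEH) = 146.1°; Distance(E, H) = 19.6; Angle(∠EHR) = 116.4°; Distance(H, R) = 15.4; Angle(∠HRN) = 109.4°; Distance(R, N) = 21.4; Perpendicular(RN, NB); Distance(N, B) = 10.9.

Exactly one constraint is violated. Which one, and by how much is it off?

Distance(N, B) = 10.9 — off by 4.80.

M = (0.00, 0.00) ✓; MS at -134.7° ✓; |MS| = 16.00 ✓; ∠MSW = 114.7° ✓; |SW| = 18.70 ✓; ∠SWE = 146.8° ✓; |WE| = 14.30 ✓; ∠WEH = 146.1° ✓; |EH| = 19.60 ✓; ∠EHR = 116.4° ✓; |HR| = 15.40 ✓; ∠HRN = 109.4° ✓; |RN| = 21.40 ✓; ∠(RN, NB) = 90.00° ✓; |NB| = 6.101 ✗.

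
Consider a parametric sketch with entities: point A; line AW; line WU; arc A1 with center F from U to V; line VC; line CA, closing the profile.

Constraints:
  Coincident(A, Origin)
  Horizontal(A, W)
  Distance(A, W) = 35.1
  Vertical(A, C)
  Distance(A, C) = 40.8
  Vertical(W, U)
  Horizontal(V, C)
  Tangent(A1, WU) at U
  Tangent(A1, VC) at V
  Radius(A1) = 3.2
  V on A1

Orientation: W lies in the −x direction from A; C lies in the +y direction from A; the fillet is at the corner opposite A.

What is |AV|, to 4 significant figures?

51.79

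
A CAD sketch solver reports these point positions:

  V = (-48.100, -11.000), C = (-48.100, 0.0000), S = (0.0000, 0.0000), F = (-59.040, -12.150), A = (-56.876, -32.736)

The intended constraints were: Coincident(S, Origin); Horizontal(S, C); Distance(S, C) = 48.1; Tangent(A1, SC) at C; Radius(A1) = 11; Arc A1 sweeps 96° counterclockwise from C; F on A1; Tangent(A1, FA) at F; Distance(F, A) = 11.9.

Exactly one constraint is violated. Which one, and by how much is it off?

Distance(F, A) = 11.9 — off by 8.80.

S = (0.00, 0.00) ✓; S.y = 0.00, C.y = 0.00 ✓; |SC| = 48.10 ✓; ∠(VC, CS) = 90.00° ✓; |VC| = 11.00 ✓; bearing(V→F) − bearing(V→C) = 96.00° ✓; |VF| = 11.00 ✓; ∠(VF, FA) = 90.00° ✓; |FA| = 20.70 ✗.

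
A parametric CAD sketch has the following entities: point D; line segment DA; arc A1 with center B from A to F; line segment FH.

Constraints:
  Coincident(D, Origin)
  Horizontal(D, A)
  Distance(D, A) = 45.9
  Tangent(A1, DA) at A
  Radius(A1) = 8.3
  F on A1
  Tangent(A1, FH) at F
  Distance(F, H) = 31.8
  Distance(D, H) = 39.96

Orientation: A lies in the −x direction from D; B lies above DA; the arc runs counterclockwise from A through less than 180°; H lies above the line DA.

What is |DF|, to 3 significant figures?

38.8

Checks: D.y = 0.00, A.y = 0.00 ✓; |BF| = 8.300 ✓; ∠(BF, FH) = 90.00° ✓; |FH| = 31.80 ✓; |DH| = 39.96 ✓.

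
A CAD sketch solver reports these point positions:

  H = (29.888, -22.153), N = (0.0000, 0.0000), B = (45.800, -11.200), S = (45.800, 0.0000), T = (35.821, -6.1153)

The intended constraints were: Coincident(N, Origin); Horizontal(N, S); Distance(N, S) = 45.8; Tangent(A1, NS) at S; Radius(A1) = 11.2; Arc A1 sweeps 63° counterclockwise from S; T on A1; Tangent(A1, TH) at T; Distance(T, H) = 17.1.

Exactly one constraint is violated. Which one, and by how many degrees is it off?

Tangent(A1, TH) at T — off by 6.70°.

N = (0.00, 0.00) ✓; N.y = 0.00, S.y = 0.00 ✓; |NS| = 45.80 ✓; ∠(BS, SN) = 90.00° ✓; |BS| = 11.20 ✓; bearing(B→T) − bearing(B→S) = 63.00° ✓; |BT| = 11.20 ✓; ∠(BT, TH) = 83.30° ✗; |TH| = 17.10 ✓.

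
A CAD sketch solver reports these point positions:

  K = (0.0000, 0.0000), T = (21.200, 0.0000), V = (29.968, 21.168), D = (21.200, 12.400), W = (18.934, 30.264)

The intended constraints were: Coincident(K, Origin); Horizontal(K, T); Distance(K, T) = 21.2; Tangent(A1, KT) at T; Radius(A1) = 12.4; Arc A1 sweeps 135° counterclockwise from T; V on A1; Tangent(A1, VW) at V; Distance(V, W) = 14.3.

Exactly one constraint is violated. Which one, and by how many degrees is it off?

Tangent(A1, VW) at V — off by 5.50°.

K = (0.00, 0.00) ✓; K.y = 0.00, T.y = 0.00 ✓; |KT| = 21.20 ✓; ∠(DT, TK) = 90.00° ✓; |DT| = 12.40 ✓; bearing(D→V) − bearing(D→T) = 135.0° ✓; |DV| = 12.40 ✓; ∠(DV, VW) = 84.50° ✗; |VW| = 14.30 ✓.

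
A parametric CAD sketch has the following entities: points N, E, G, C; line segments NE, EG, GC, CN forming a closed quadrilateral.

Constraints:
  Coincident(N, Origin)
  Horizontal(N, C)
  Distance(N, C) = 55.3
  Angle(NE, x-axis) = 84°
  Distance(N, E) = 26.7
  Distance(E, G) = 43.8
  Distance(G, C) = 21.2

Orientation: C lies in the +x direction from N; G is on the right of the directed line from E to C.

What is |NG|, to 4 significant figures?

34.63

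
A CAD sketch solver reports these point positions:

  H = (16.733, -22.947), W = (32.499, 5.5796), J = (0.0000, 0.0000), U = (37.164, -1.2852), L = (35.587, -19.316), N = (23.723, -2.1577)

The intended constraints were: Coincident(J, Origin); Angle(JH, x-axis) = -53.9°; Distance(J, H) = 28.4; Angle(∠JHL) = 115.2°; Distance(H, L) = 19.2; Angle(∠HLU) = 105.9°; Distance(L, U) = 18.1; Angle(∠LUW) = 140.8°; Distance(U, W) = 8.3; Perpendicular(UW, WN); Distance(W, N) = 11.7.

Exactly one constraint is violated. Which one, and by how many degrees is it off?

Perpendicular(UW, WN) — off by 7.20°.

J = (0.00, 0.00) ✓; JH at -53.90° ✓; |JH| = 28.40 ✓; ∠JHL = 115.2° ✓; |HL| = 19.20 ✓; ∠HLU = 105.9° ✓; |LU| = 18.10 ✓; ∠LUW = 140.8° ✓; |UW| = 8.300 ✓; ∠(UW, WN) = 97.20° ✗; |WN| = 11.70 ✓.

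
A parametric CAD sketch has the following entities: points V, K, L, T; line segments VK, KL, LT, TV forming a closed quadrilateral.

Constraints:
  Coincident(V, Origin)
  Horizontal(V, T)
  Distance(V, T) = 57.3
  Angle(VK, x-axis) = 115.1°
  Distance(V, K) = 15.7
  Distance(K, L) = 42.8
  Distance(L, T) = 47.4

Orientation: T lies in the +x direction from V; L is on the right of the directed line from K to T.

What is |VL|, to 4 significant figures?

27.24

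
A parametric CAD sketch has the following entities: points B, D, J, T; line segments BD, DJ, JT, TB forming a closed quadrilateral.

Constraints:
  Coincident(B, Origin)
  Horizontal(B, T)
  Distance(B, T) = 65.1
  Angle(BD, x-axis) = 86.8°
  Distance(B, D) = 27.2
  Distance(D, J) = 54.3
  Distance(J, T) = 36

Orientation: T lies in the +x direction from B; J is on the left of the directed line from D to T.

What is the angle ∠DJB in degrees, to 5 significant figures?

24.142°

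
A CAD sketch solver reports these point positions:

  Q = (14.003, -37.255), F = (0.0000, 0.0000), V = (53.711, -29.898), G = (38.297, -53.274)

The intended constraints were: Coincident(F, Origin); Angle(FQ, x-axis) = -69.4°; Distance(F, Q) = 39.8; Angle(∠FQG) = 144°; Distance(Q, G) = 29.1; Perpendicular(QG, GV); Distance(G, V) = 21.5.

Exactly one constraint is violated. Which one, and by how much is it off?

Distance(G, V) = 21.5 — off by 6.50.

F = (0.00, 0.00) ✓; FQ at -69.40° ✓; |FQ| = 39.80 ✓; ∠FQG = 144.0° ✓; |QG| = 29.10 ✓; ∠(QG, GV) = 90.00° ✓; |GV| = 28.00 ✗.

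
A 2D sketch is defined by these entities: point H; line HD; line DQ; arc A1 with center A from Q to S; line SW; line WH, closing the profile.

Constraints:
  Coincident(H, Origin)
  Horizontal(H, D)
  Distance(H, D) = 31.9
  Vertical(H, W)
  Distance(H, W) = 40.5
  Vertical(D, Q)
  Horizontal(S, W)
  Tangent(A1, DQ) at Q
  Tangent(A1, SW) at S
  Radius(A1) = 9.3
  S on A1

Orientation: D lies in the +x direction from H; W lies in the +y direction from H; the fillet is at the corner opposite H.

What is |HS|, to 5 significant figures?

46.379

H is at the origin; HD is horizontal with |HD| = 31.9 and D on the +x side, so D = (31.900, 0.0000). HW is vertical with |HW| = 40.5 and W on the +y side, so W = (0.0000, 40.500). The virtual corner opposite H is at (31.900, 40.500). Since A1 is tangent to DQ there, AQ ⟂ DQ and A1 meets SW tangentially, so AS is at right angles to SW, with radius 9.3, so the center A sits 9.3 in from both sides at A = (22.600, 31.200). That places the tangent points at Q = (31.900, 31.200) on DQ and S = (22.600, 40.500) on SW. Then |HS| = |S − H| = 46.379.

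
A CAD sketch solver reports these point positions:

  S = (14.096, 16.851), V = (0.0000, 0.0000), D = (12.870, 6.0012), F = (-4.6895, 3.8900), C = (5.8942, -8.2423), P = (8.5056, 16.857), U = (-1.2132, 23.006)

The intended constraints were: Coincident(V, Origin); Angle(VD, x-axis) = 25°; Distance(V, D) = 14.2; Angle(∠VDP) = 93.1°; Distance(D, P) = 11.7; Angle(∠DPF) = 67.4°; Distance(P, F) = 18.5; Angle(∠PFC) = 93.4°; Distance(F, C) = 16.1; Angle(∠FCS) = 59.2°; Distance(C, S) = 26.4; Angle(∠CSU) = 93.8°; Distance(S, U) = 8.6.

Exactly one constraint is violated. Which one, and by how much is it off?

Distance(S, U) = 8.6 — off by 7.90.

V = (0.00, 0.00) ✓; VD at 25.00° ✓; |VD| = 14.20 ✓; ∠VDP = 93.10° ✓; |DP| = 11.70 ✓; ∠DPF = 67.40° ✓; |PF| = 18.50 ✓; ∠PFC = 93.40° ✓; |FC| = 16.10 ✓; ∠FCS = 59.20° ✓; |CS| = 26.40 ✓; ∠CSU = 93.80° ✓; |SU| = 16.50 ✗.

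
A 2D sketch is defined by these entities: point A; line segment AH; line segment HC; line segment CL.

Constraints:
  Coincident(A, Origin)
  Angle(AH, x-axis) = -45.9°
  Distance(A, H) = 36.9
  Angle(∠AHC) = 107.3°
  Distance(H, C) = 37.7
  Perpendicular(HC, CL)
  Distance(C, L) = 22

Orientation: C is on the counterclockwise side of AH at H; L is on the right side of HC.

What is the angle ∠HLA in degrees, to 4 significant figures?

19.35°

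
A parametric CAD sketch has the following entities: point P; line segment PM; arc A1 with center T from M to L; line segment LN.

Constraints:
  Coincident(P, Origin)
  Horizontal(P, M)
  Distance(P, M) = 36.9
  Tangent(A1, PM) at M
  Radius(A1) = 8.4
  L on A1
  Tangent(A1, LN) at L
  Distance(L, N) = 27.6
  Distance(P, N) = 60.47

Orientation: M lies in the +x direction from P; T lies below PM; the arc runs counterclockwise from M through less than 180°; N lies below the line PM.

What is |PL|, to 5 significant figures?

33.943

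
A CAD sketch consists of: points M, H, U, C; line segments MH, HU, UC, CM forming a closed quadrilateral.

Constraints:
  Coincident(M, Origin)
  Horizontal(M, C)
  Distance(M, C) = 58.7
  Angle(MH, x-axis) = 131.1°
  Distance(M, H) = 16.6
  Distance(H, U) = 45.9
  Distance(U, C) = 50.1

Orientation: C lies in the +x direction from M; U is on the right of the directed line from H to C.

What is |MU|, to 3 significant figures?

29.5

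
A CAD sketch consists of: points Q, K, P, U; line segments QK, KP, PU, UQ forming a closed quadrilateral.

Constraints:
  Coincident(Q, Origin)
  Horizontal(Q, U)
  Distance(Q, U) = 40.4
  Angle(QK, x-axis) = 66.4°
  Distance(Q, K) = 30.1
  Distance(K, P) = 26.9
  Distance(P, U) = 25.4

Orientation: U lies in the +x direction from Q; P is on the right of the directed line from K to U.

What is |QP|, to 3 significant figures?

15.0

Checks: |KP| = 26.90 ✓; |PU| = 25.40 ✓.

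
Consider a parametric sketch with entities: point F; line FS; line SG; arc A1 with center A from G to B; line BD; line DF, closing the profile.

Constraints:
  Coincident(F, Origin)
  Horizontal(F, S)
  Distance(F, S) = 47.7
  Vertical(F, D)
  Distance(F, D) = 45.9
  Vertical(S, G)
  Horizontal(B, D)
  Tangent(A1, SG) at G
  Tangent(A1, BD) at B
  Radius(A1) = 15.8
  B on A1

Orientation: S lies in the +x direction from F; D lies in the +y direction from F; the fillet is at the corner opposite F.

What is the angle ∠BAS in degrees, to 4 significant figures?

152.3°

The virtual corner opposite F is at (47.70, 45.90). Since A1 is tangent to SG there, AG ⟂ SG and tangency of A1 to BD means the radius AB is perpendicular to BD, with radius 15.8, so the center A sits 15.8 in from both sides at A = (31.90, 30.10). That places the tangent points at G = (47.70, 30.10) on SG and B = (31.90, 45.90) on BD. Then cos ∠BAS = AB·AS / (|AB||AS|), giving 152.3°.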